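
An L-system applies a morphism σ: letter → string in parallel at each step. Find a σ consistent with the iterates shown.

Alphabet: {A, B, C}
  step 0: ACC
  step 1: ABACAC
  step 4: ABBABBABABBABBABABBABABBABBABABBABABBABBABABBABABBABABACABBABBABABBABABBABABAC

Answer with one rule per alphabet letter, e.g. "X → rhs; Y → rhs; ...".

  step 0 ⇒ step 1: ACC ⇒ AB·AC·AC
    A ↦ AB
    C ↦ AC
    B ↦ BAB  (constrained at step 1)

A->AB, B->BAB, C->AC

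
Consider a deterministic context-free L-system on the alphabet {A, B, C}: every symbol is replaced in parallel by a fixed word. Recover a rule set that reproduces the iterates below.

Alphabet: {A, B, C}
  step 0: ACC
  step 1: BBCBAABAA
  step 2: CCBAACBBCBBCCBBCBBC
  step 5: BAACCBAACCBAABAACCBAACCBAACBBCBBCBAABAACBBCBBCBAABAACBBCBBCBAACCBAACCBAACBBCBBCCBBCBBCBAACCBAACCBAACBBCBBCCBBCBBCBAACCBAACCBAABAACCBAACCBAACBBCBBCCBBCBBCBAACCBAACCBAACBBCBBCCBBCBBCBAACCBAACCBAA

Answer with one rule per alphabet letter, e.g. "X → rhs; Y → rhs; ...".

  step 1 ⇒ step 2: BBCBAABAA ⇒ C·C·BAA·C·BBC·BBC·C·BBC·BBC
    A ↦ BBC
    B ↦ C
    C ↦ BAA

A->BBC, B->C, C->BAA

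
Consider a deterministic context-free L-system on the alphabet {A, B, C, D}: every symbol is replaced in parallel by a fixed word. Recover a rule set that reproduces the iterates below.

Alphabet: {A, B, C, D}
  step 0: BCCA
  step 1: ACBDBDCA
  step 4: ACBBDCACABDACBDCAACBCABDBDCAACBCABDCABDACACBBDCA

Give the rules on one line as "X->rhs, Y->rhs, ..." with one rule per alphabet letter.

A->CA, B->AC, C->BD, D->B

  step 0 ⇒ step 1: BCCA ⇒ AC·BD·BD·CA
    A ↦ CA
    B ↦ AC
    C ↦ BD
    D ↦ B  (constrained at step 1)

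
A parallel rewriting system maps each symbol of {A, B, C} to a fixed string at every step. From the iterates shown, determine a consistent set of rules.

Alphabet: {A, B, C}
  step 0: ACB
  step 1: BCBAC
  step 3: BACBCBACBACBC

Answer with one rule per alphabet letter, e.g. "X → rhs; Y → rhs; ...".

A->BC, B->C, C->BA

  step 0 ⇒ step 1: ACB ⇒ BC·BA·C
    A ↦ BC
    B ↦ C
    C ↦ BA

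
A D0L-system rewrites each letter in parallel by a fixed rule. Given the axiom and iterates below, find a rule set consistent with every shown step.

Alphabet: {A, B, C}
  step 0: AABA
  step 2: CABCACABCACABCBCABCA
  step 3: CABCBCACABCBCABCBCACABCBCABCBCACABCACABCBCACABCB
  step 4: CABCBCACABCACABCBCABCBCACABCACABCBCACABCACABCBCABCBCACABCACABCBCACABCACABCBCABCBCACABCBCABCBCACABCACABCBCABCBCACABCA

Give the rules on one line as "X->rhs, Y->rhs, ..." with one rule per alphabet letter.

A->CB, B->CA, C->CAB

  step 3 ⇒ step 4: CABCBCACABCBCABCBCACABCBCABCBCACABCACABCBCACABCB ⇒ CAB·CB·CA·CAB·CA·CAB·CB·CAB·CB·CA·CAB·CA·CAB·CB·CA·CAB·CA·CAB·CB·CAB·CB·CA·CAB·CA·CAB·CB·CA·CAB·CA·CAB·CB·CAB·CB·CA·CAB·CB·CAB·CB·CA·CAB·CA·CAB·CB·CAB·CB·CA·CAB·CA
    A ↦ CB
    B ↦ CA
    C ↦ CAB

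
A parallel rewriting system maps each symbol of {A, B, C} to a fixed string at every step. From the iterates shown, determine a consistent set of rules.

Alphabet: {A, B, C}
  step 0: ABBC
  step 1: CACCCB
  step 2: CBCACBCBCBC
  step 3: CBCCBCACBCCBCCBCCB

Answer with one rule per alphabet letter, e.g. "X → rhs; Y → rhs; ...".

  step 2 ⇒ step 3: CBCACBCBCBC ⇒ CB·C·CB·CA·CB·C·CB·C·CB·C·CB
    A ↦ CA
    B ↦ C
    C ↦ CB

A->CA, B->C, C->CB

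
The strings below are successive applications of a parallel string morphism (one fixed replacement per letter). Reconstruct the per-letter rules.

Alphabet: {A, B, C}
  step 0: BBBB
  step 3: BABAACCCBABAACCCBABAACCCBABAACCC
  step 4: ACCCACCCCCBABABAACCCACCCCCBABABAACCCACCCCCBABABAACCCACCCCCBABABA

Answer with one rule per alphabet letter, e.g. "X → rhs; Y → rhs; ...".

  step 3 ⇒ step 4: BABAACCCBABAACCCBABAACCCBABAACCC ⇒ AC·CC·AC·CC·CC·BA·BA·BA·AC·CC·AC·CC·CC·BA·BA·BA·AC·CC·AC·CC·CC·BA·BA·BA·AC·CC·AC·CC·CC·BA·BA·BA
    A ↦ CC
    B ↦ AC
    C ↦ BA

A->CC, B->AC, C->BA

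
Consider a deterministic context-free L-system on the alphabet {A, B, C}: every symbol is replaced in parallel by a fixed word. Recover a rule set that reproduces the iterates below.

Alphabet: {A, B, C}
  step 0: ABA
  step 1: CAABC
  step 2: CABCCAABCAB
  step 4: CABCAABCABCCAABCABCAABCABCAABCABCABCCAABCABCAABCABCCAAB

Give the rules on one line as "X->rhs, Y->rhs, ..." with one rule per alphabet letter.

A->C, B->AAB, C->CAB

  step 1 ⇒ step 2: CAABC ⇒ CAB·C·C·AAB·CAB
    A ↦ C
    B ↦ AAB
    C ↦ CAB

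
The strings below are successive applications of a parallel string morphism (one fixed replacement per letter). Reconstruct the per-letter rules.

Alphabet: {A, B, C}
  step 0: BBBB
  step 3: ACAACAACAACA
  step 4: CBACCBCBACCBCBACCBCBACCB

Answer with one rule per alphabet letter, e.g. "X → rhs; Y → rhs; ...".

A->CB, B->A, C->AC

  step 3 ⇒ step 4: ACAACAACAACA ⇒ CB·AC·CB·CB·AC·CB·CB·AC·CB·CB·AC·CB
    A ↦ CB
    C ↦ AC
    B ↦ A  (constrained at step 0)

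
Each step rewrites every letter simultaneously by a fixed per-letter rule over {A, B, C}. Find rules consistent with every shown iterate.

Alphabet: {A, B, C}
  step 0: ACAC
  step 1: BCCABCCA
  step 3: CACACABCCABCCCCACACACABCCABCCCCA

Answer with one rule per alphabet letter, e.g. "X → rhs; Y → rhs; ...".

A->BC, B->CC, C->CA

  step 0 ⇒ step 1: ACAC ⇒ BC·CA·BC·CA
    A ↦ BC
    C ↦ CA
    B ↦ CC  (constrained at step 1)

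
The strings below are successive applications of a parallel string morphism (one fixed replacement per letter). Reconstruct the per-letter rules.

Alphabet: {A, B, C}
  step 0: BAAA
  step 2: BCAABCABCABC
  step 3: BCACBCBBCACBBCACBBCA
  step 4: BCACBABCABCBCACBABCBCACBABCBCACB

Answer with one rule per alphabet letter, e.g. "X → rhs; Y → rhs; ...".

A->CB, B->BC, C->A

  step 3 ⇒ step 4: BCACBCBBCACBBCACBBCA ⇒ BC·A·CB·A·BC·A·BC·BC·A·CB·A·BC·BC·A·CB·A·BC·BC·A·CB
    A ↦ CB
    B ↦ BC
    C ↦ A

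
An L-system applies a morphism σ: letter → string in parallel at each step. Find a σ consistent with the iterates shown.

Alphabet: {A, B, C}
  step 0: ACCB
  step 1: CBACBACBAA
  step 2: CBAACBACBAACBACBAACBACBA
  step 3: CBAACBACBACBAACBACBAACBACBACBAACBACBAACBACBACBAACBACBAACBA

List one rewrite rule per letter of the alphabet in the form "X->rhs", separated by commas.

A->CBA, B->A, C->CBA

  step 2 ⇒ step 3: CBAACBACBAACBACBAACBACBA ⇒ CBA·A·CBA·CBA·CBA·A·CBA·CBA·A·CBA·CBA·CBA·A·CBA·CBA·A·CBA·CBA·CBA·A·CBA·CBA·A·CBA
    A ↦ CBA
    B ↦ A
    C ↦ CBA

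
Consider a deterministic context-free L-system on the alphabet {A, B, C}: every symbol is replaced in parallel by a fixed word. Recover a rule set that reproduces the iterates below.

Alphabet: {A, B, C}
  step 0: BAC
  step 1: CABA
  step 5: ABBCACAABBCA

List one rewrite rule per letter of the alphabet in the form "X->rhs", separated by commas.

A->B, B->CA, C->A

  step 0 ⇒ step 1: BAC ⇒ CA·B·A
    A ↦ B
    B ↦ CA
    C ↦ A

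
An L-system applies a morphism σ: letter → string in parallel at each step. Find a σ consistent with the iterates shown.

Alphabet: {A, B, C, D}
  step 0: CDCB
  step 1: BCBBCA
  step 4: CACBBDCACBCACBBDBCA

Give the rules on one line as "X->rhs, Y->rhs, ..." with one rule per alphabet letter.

A->D, B->CA, C->B, D->CB

  step 0 ⇒ step 1: CDCB ⇒ B·CB·B·CA
    B ↦ CA
    C ↦ B
    D ↦ CB
    A ↦ D  (constrained at step 1)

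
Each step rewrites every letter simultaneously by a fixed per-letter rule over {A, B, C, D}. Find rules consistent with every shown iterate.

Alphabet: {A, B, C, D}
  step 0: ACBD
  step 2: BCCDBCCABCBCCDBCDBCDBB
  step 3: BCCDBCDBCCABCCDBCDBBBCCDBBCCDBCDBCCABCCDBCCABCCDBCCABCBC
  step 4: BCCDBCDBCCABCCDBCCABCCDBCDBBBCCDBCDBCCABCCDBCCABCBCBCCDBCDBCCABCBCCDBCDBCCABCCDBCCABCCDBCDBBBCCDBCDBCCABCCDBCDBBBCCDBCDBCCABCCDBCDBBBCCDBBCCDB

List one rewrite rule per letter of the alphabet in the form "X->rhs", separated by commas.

  step 3 ⇒ step 4: BCCDBCDBCCABCCDBCDBBBCCDBBCCDBCDBCCABCCDBCCABCCDBCCABCBC ⇒ BC·CDB·CDB·CCA·BC·CDB·CCA·BC·CDB·CDB·B·BC·CDB·CDB·CCA·BC·CDB·CCA·BC·BC·BC·CDB·CDB·CCA·BC·BC·CDB·CDB·CCA·BC·CDB·CCA·BC·CDB·CDB·B·BC·CDB·CDB·CCA·BC·CDB·CDB·B·BC·CDB·CDB·CCA·BC·CDB·CDB·B·BC·CDB·BC·CDB
    A ↦ B
    B ↦ BC
    C ↦ CDB
    D ↦ CCA

A->B, B->BC, C->CDB, D->CCA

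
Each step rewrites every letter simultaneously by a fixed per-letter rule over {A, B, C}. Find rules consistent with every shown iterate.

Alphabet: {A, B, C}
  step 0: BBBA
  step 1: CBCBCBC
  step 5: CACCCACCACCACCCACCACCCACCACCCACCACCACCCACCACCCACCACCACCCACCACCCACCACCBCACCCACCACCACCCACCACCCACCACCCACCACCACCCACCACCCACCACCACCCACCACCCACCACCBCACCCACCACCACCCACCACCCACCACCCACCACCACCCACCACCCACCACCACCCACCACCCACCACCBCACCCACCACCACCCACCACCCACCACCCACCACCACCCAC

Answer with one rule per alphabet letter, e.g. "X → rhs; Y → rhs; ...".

A->C, B->CB, C->CAC

  step 0 ⇒ step 1: BBBA ⇒ CB·CB·CB·C
    A ↦ C
    B ↦ CB
    C ↦ CAC  (constrained at step 1)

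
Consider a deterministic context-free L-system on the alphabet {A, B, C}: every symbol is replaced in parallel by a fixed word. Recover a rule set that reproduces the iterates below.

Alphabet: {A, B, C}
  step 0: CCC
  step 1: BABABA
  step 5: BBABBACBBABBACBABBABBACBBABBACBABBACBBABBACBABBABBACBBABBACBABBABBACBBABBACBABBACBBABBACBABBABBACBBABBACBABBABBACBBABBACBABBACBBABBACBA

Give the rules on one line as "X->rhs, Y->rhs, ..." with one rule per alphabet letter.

A->C, B->BBA, C->BA

  step 0 ⇒ step 1: CCC ⇒ BA·BA·BA
    C ↦ BA
    A ↦ C  (constrained at step 1)
    B ↦ BBA  (constrained at step 1)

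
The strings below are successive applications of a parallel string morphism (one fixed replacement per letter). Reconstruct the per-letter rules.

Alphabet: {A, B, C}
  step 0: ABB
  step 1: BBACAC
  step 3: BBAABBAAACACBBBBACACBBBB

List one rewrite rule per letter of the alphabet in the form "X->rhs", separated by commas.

  step 0 ⇒ step 1: ABB ⇒ BB·AC·AC
    A ↦ BB
    B ↦ AC
    C ↦ AA  (constrained at step 1)

A->BB, B->AC, C->AA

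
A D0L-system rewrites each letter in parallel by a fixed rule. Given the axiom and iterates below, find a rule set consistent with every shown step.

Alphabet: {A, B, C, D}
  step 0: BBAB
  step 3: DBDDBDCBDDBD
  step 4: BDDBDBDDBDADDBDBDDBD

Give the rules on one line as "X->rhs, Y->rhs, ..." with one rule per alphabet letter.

A->C, B->D, C->AD, D->BD

  step 3 ⇒ step 4: DBDDBDCBDDBD ⇒ BD·D·BD·BD·D·BD·AD·D·BD·BD·D·BD
    B ↦ D
    C ↦ AD
    D ↦ BD
    A ↦ C  (constrained at step 0)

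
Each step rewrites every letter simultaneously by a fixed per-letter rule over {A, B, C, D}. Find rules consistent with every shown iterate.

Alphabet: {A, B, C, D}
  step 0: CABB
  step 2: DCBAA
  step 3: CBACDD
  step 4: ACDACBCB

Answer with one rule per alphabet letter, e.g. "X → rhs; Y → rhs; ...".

  step 3 ⇒ step 4: CBACDD ⇒ A·C·D·A·CB·CB
    A ↦ D
    B ↦ C
    C ↦ A
    D ↦ CB

A->D, B->C, C->A, D->CB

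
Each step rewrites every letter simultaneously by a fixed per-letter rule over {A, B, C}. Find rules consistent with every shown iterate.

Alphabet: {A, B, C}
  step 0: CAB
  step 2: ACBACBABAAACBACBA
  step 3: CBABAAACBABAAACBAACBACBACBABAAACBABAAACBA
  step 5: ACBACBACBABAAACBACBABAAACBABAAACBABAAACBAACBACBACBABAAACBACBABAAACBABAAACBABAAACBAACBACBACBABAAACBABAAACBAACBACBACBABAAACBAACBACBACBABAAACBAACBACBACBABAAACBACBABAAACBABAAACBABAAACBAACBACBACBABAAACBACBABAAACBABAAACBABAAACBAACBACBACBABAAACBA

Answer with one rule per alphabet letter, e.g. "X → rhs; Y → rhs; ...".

A->CBA, B->A, C->BAA

  step 2 ⇒ step 3: ACBACBABAAACBACBA ⇒ CBA·BAA·A·CBA·BAA·A·CBA·A·CBA·CBA·CBA·BAA·A·CBA·BAA·A·CBA
    A ↦ CBA
    B ↦ A
    C ↦ BAA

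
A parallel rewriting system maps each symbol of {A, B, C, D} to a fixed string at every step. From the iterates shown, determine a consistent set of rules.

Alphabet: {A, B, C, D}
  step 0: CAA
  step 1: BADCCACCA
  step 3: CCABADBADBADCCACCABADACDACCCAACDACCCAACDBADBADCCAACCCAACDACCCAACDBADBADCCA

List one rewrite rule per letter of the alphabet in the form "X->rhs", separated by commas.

A->CCA, B->AC, C->BAD, D->ACD

  step 0 ⇒ step 1: CAA ⇒ BAD·CCA·CCA
    A ↦ CCA
    C ↦ BAD
    B ↦ AC  (constrained at step 1)
    D ↦ ACD  (constrained at step 1)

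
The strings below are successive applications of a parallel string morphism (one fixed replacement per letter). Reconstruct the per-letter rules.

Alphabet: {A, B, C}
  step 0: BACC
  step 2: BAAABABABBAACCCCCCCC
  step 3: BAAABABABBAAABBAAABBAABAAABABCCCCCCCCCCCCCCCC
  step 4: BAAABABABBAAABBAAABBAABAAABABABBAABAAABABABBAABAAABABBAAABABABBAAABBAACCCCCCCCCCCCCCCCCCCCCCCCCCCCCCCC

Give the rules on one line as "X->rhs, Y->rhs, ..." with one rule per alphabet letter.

A->AB, B->BAA, C->CC

  step 3 ⇒ step 4: BAAABABABBAAABBAAABBAABAAABABCCCCCCCCCCCCCCCC ⇒ BAA·AB·AB·AB·BAA·AB·BAA·AB·BAA·BAA·AB·AB·AB·BAA·BAA·AB·AB·AB·BAA·BAA·AB·AB·BAA·AB·AB·AB·BAA·AB·BAA·CC·CC·CC·CC·CC·CC·CC·CC·CC·CC·CC·CC·CC·CC·CC·CC
    A ↦ AB
    B ↦ BAA
    C ↦ CC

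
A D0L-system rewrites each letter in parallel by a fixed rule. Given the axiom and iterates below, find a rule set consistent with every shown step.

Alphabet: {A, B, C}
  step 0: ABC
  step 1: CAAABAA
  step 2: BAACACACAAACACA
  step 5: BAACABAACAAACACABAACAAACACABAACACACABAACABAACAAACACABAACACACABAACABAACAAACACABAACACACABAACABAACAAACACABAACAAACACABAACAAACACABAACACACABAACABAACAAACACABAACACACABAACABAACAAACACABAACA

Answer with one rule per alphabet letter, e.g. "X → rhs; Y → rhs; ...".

A->CA, B->AA, C->BAA

  step 1 ⇒ step 2: CAAABAA ⇒ BAA·CA·CA·CA·AA·CA·CA
    A ↦ CA
    B ↦ AA
    C ↦ BAA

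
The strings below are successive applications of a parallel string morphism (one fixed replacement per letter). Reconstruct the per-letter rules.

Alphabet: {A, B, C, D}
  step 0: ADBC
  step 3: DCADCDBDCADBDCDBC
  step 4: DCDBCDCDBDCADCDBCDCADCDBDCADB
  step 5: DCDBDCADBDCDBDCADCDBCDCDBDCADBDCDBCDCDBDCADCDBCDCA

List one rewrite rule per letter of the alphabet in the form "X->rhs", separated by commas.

A->C, B->A, C->DB, D->DC

  step 4 ⇒ step 5: DCDBCDCDBDCADCDBCDCADCDBDCADB ⇒ DC·DB·DC·A·DB·DC·DB·DC·A·DC·DB·C·DC·DB·DC·A·DB·DC·DB·C·DC·DB·DC·A·DC·DB·C·DC·A
    A ↦ C
    B ↦ A
    C ↦ DB
    D ↦ DC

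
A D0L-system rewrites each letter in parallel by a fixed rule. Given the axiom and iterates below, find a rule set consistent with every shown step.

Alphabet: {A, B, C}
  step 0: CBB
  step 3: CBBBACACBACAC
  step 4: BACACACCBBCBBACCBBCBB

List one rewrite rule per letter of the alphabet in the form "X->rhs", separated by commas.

A->CB, B->AC, C->B

  step 3 ⇒ step 4: CBBBACACBACAC ⇒ B·AC·AC·AC·CB·B·CB·B·AC·CB·B·CB·B
    A ↦ CB
    B ↦ AC
    C ↦ B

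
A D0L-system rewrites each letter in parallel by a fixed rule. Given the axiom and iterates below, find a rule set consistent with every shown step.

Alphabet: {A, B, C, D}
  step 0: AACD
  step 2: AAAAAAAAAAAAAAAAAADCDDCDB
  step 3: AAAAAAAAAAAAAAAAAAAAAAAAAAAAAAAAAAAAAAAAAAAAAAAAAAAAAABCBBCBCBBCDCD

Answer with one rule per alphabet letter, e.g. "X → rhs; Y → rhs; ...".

A->AAA, B->DCD, C->B, D->BC

  step 2 ⇒ step 3: AAAAAAAAAAAAAAAAAADCDDCDB ⇒ AAA·AAA·AAA·AAA·AAA·AAA·AAA·AAA·AAA·AAA·AAA·AAA·AAA·AAA·AAA·AAA·AAA·AAA·BC·B·BC·BC·B·BC·DCD
    A ↦ AAA
    B ↦ DCD
    C ↦ B
    D ↦ BC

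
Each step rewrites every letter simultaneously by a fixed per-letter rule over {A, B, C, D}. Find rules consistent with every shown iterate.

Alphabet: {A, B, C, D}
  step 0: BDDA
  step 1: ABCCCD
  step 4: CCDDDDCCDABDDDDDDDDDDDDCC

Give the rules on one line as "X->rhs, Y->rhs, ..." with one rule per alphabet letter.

  step 0 ⇒ step 1: BDDA ⇒ AB·C·C·CD
    A ↦ CD
    B ↦ AB
    D ↦ C
    C ↦ DD  (constrained at step 1)

A->CD, B->AB, C->DD, D->C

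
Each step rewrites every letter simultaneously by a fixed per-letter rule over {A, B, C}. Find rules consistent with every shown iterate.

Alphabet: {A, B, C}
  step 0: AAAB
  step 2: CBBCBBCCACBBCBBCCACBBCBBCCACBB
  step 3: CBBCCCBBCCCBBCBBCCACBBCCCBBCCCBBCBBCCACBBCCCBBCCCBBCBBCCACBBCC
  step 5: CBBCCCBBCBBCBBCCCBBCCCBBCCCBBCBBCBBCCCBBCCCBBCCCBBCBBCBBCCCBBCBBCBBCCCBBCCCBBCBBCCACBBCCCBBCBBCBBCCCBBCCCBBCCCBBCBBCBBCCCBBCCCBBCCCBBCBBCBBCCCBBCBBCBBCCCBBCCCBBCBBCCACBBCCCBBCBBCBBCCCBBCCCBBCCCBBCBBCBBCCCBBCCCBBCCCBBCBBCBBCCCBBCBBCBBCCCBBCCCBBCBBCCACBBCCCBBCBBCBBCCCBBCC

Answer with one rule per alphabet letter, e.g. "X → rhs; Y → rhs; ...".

A->CCA, B->C, C->CBB

  step 2 ⇒ step 3: CBBCBBCCACBBCBBCCACBBCBBCCACBB ⇒ CBB·C·C·CBB·C·C·CBB·CBB·CCA·CBB·C·C·CBB·C·C·CBB·CBB·CCA·CBB·C·C·CBB·C·C·CBB·CBB·CCA·CBB·C·C
    A ↦ CCA
    B ↦ C
    C ↦ CBB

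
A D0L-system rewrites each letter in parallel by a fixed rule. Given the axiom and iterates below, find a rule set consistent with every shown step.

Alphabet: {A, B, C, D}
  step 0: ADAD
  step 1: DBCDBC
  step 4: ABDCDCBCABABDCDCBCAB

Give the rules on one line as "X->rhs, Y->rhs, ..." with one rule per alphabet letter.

  step 0 ⇒ step 1: ADAD ⇒ D·BC·D·BC
    A ↦ D
    D ↦ BC
    B ↦ C  (constrained at step 1)
    C ↦ AB  (constrained at step 1)

A->D, B->C, C->AB, D->BC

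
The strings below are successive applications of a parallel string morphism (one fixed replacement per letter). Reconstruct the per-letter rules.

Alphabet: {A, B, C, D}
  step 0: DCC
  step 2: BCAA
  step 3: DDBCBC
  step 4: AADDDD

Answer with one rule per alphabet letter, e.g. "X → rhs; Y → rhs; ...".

A->BC, B->D, C->D, D->A

  step 3 ⇒ step 4: DDBCBC ⇒ A·A·D·D·D·D
    B ↦ D
    C ↦ D
    D ↦ A
  step 2 ⇒ step 3: BCAA ⇒ D·D·BC·BC
    A ↦ BC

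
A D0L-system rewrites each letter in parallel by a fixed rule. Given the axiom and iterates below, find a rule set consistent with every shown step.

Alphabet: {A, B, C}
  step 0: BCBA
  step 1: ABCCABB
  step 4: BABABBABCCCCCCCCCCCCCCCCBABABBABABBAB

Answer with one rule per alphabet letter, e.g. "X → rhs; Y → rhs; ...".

  step 0 ⇒ step 1: BCBA ⇒ AB·CC·AB·B
    A ↦ B
    B ↦ AB
    C ↦ CC

A->B, B->AB, C->CC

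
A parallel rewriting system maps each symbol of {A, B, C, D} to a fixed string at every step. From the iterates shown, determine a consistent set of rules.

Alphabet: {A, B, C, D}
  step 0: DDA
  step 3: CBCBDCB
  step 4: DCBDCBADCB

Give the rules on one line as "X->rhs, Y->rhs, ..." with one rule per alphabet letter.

A->B, B->CB, C->D, D->A

  step 3 ⇒ step 4: CBCBDCB ⇒ D·CB·D·CB·A·D·CB
    B ↦ CB
    C ↦ D
    D ↦ A
    A ↦ B  (constrained at step 0)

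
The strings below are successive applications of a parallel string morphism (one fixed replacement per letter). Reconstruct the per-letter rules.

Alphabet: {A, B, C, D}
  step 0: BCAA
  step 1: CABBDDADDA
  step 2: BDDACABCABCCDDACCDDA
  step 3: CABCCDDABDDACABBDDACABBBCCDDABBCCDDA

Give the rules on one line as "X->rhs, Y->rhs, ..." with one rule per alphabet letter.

  step 2 ⇒ step 3: BDDACABCABCCDDACCDDA ⇒ CAB·C·C·DDA·B·DDA·CAB·B·DDA·CAB·B·B·C·C·DDA·B·B·C·C·DDA
    A ↦ DDA
    B ↦ CAB
    C ↦ B
    D ↦ C

A->DDA, B->CAB, C->B, D->C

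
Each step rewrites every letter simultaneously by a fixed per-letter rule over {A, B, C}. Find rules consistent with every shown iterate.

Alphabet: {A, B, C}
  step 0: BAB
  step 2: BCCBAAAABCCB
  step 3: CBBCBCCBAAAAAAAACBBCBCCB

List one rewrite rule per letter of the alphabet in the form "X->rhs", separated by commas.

A->AA, B->CB, C->BC

  step 2 ⇒ step 3: BCCBAAAABCCB ⇒ CB·BC·BC·CB·AA·AA·AA·AA·CB·BC·BC·CB
    A ↦ AA
    B ↦ CB
    C ↦ BC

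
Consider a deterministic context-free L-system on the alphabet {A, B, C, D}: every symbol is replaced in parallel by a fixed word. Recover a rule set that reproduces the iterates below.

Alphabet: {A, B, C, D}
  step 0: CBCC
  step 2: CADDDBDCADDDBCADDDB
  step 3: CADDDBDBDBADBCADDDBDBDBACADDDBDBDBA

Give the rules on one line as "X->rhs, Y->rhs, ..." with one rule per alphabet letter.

A->D, B->A, C->CAD, D->DB

  step 2 ⇒ step 3: CADDDBDCADDDBCADDDB ⇒ CAD·D·DB·DB·DB·A·DB·CAD·D·DB·DB·DB·A·CAD·D·DB·DB·DB·A
    A ↦ D
    B ↦ A
    C ↦ CAD
    D ↦ DB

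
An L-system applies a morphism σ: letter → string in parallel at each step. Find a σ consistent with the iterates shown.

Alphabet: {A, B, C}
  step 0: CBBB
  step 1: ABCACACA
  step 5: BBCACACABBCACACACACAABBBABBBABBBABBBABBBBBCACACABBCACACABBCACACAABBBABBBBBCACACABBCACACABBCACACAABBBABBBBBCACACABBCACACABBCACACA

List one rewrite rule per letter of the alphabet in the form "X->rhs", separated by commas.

  step 0 ⇒ step 1: CBBB ⇒ AB·CA·CA·CA
    B ↦ CA
    C ↦ AB
    A ↦ BB  (constrained at step 1)

A->BB, B->CA, C->AB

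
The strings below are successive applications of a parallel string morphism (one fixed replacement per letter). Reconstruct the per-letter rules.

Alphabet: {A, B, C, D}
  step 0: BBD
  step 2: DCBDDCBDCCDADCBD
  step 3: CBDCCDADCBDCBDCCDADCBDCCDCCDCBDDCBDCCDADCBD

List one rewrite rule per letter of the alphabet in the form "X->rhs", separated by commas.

  step 2 ⇒ step 3: DCBDDCBDCCDADCBD ⇒ CBD·CCD·AD·CBD·CBD·CCD·AD·CBD·CCD·CCD·CBD·D·CBD·CCD·AD·CBD
    A ↦ D
    B ↦ AD
    C ↦ CCD
    D ↦ CBD

A->D, B->AD, C->CCD, D->CBD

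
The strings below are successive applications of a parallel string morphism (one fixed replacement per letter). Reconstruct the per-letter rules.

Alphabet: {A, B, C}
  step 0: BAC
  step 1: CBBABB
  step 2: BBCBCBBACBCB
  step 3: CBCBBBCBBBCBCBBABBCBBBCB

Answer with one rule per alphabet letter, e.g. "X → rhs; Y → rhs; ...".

  step 2 ⇒ step 3: BBCBCBBACBCB ⇒ CB·CB·BB·CB·BB·CB·CB·BA·BB·CB·BB·CB
    A ↦ BA
    B ↦ CB
    C ↦ BB

A->BA, B->CB, C->BB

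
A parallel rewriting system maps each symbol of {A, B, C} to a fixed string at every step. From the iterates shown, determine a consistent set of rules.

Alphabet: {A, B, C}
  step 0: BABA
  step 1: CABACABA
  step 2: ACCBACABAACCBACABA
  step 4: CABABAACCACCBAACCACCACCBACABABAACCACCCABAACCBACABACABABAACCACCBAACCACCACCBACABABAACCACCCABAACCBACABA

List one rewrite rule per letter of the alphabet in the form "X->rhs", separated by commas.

A->BA, B->CA, C->ACC

  step 1 ⇒ step 2: CABACABA ⇒ ACC·BA·CA·BA·ACC·BA·CA·BA
    A ↦ BA
    B ↦ CA
    C ↦ ACC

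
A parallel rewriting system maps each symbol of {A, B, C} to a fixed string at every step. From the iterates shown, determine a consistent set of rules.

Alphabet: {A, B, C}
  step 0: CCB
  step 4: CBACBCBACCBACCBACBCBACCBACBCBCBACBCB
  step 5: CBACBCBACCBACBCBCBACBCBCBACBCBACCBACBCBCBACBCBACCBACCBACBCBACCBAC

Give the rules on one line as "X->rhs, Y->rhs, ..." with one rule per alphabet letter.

A->B, B->AC, C->CB

  step 4 ⇒ step 5: CBACBCBACCBACCBACBCBACCBACBCBCBACBCB ⇒ CB·AC·B·CB·AC·CB·AC·B·CB·CB·AC·B·CB·CB·AC·B·CB·AC·CB·AC·B·CB·CB·AC·B·CB·AC·CB·AC·CB·AC·B·CB·AC·CB·AC
    A ↦ B
    B ↦ AC
    C ↦ CB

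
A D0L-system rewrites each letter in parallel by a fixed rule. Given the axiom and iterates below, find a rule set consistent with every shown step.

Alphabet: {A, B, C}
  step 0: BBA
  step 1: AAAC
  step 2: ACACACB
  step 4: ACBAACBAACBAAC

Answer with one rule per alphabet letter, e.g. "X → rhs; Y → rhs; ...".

  step 1 ⇒ step 2: AAAC ⇒ AC·AC·AC·B
    A ↦ AC
    C ↦ B
  step 0 ⇒ step 1: BBA ⇒ A·A·AC
    B ↦ A

A->AC, B->A, C->B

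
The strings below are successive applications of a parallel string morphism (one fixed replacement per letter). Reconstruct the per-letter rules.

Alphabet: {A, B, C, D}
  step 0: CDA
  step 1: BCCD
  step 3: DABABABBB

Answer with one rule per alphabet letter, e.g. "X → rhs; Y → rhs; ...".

  step 0 ⇒ step 1: CDA ⇒ B·CC·D
    A ↦ D
    C ↦ B
    D ↦ CC
    B ↦ AB  (constrained at step 1)

A->D, B->AB, C->B, D->CC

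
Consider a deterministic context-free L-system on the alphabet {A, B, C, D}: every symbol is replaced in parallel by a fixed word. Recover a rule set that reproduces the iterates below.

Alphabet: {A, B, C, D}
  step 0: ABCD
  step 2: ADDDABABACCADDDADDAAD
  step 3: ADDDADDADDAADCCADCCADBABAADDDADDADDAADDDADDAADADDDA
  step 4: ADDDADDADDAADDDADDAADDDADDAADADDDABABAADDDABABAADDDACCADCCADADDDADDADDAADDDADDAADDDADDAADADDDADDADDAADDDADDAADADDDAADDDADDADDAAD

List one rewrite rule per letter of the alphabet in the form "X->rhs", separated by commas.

A->AD, B->CC, C->BA, D->DDA

  step 3 ⇒ step 4: ADDDADDADDAADCCADCCADBABAADDDADDADDAADDDADDAADADDDA ⇒ AD·DDA·DDA·DDA·AD·DDA·DDA·AD·DDA·DDA·AD·AD·DDA·BA·BA·AD·DDA·BA·BA·AD·DDA·CC·AD·CC·AD·AD·DDA·DDA·DDA·AD·DDA·DDA·AD·DDA·DDA·AD·AD·DDA·DDA·DDA·AD·DDA·DDA·AD·AD·DDA·AD·DDA·DDA·DDA·AD
    A ↦ AD
    B ↦ CC
    C ↦ BA
    D ↦ DDA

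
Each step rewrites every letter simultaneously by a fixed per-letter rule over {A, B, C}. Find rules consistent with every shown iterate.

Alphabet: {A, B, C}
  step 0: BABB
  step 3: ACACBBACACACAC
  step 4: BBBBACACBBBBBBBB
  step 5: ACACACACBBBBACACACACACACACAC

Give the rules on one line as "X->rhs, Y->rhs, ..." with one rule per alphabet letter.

A->B, B->AC, C->B

  step 4 ⇒ step 5: BBBBACACBBBBBBBB ⇒ AC·AC·AC·AC·B·B·B·B·AC·AC·AC·AC·AC·AC·AC·AC
    A ↦ B
    B ↦ AC
    C ↦ B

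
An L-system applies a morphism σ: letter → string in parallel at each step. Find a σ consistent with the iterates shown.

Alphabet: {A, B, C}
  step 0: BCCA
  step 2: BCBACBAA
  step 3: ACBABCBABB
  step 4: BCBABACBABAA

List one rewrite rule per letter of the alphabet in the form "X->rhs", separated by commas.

A->B, B->A, C->CB

  step 3 ⇒ step 4: ACBABCBABB ⇒ B·CB·A·B·A·CB·A·B·A·A
    A ↦ B
    B ↦ A
    C ↦ CB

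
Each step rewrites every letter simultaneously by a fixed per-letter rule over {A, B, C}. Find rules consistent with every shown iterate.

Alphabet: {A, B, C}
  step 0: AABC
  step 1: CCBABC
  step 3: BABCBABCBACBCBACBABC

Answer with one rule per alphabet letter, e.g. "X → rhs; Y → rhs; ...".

A->C, B->BA, C->BC

  step 0 ⇒ step 1: AABC ⇒ C·C·BA·BC
    A ↦ C
    B ↦ BA
    C ↦ BC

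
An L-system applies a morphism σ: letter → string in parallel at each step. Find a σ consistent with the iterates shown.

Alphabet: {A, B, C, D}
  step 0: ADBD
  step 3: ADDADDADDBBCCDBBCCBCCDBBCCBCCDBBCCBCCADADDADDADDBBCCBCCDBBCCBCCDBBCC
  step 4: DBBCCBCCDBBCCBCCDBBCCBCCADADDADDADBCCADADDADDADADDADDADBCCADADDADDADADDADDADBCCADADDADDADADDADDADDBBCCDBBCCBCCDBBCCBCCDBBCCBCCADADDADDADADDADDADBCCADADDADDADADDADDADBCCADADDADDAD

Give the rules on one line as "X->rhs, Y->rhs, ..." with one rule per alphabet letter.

A->DB, B->AD, C->DAD, D->BCC

  step 3 ⇒ step 4: ADDADDADDBBCCDBBCCBCCDBBCCBCCDBBCCBCCADADDADDADDBBCCBCCDBBCCBCCDBBCC ⇒ DB·BCC·BCC·DB·BCC·BCC·DB·BCC·BCC·AD·AD·DAD·DAD·BCC·AD·AD·DAD·DAD·AD·DAD·DAD·BCC·AD·AD·DAD·DAD·AD·DAD·DAD·BCC·AD·AD·DAD·DAD·AD·DAD·DAD·DB·BCC·DB·BCC·BCC·DB·BCC·BCC·DB·BCC·BCC·AD·AD·DAD·DAD·AD·DAD·DAD·BCC·AD·AD·DAD·DAD·AD·DAD·DAD·BCC·AD·AD·DAD·DAD
    A ↦ DB
    B ↦ AD
    C ↦ DAD
    D ↦ BCC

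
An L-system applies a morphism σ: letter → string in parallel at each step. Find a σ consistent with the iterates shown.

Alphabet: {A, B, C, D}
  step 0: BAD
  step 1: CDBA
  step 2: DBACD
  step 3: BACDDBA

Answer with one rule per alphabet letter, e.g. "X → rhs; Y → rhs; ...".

  step 2 ⇒ step 3: DBACD ⇒ BA·C·D·D·BA
    A ↦ D
    B ↦ C
    C ↦ D
    D ↦ BA

A->D, B->C, C->D, D->BA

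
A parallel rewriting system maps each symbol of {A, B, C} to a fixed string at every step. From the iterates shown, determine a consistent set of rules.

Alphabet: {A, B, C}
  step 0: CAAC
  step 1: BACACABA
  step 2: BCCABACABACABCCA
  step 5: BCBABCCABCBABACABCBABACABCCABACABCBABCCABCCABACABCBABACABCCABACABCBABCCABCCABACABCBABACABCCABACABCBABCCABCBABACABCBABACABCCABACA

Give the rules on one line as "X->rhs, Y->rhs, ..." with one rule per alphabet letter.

  step 1 ⇒ step 2: BACACABA ⇒ BC·CA·BA·CA·BA·CA·BC·CA
    A ↦ CA
    B ↦ BC
    C ↦ BA

A->CA, B->BC, C->BA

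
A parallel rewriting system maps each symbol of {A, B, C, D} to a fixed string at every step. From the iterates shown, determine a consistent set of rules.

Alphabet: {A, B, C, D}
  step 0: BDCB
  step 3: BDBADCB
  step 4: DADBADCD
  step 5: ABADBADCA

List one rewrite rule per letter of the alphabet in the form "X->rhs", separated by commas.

A->B, B->D, C->DC, D->A

  step 4 ⇒ step 5: DADBADCD ⇒ A·B·A·D·B·A·DC·A
    A ↦ B
    B ↦ D
    C ↦ DC
    D ↦ A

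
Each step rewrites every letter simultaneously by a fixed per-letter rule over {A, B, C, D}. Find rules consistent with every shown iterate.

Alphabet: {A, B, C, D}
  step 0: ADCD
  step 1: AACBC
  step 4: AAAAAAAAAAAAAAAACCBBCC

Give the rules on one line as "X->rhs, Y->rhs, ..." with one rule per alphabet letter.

A->AA, B->DD, C->B, D->C

  step 0 ⇒ step 1: ADCD ⇒ AA·C·B·C
    A ↦ AA
    C ↦ B
    D ↦ C
    B ↦ DD  (constrained at step 1)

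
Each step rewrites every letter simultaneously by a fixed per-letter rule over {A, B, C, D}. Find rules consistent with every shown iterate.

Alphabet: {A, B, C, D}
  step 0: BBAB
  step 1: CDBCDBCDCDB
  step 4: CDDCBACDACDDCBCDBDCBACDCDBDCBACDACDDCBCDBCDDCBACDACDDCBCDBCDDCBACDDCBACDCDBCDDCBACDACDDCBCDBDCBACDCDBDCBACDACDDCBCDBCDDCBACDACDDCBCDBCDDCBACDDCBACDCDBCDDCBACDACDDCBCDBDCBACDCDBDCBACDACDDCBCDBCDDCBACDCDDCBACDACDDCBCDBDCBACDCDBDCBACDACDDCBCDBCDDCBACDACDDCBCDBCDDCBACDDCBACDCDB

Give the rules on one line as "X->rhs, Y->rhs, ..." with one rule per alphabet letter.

A->CD, B->CDB, C->DCB, D->ACD

  step 0 ⇒ step 1: BBAB ⇒ CDB·CDB·CD·CDB
    A ↦ CD
    B ↦ CDB
    C ↦ DCB  (constrained at step 1)
    D ↦ ACD  (constrained at step 1)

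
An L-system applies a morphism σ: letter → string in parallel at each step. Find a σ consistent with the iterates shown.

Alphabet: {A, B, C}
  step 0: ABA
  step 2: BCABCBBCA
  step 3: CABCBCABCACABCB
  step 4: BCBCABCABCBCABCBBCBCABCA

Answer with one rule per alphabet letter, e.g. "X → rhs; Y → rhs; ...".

  step 3 ⇒ step 4: CABCBCABCACABCB ⇒ B·CB·CA·B·CA·B·CB·CA·B·CB·B·CB·CA·B·CA
    A ↦ CB
    B ↦ CA
    C ↦ B

A->CB, B->CA, C->B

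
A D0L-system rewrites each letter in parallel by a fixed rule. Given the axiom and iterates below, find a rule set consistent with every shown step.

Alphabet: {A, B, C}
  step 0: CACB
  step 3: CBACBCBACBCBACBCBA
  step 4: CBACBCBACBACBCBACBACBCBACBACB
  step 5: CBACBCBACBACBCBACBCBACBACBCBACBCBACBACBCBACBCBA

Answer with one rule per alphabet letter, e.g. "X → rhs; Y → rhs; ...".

  step 4 ⇒ step 5: CBACBCBACBACBCBACBACBCBACBACB ⇒ CB·A·CB·CB·A·CB·A·CB·CB·A·CB·CB·A·CB·A·CB·CB·A·CB·CB·A·CB·A·CB·CB·A·CB·CB·A
    A ↦ CB
    B ↦ A
    C ↦ CB

A->CB, B->A, C->CB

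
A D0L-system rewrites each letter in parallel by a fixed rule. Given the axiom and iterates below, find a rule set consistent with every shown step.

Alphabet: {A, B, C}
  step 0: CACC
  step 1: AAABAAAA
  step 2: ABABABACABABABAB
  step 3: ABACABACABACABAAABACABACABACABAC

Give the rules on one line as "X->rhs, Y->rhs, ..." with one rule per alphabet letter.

A->AB, B->AC, C->AA

  step 2 ⇒ step 3: ABABABACABABABAB ⇒ AB·AC·AB·AC·AB·AC·AB·AA·AB·AC·AB·AC·AB·AC·AB·AC
    A ↦ AB
    B ↦ AC
    C ↦ AA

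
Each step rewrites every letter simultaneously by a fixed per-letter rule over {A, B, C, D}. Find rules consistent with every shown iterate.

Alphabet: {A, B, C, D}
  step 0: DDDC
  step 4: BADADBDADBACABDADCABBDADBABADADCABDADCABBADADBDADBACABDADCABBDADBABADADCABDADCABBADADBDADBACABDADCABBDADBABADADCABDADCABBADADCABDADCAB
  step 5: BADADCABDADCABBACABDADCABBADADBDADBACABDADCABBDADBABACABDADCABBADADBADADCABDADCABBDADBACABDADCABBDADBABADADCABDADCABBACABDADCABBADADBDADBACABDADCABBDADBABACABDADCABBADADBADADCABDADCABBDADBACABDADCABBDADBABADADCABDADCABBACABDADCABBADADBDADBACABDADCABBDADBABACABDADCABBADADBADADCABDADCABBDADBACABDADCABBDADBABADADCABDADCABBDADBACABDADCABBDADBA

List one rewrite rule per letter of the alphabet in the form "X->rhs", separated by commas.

  step 4 ⇒ step 5: BADADBDADBACABDADCABBDADBABADADCABDADCABBADADBDADBACABDADCABBDADBABADADCABDADCABBADADBDADBACABDADCABBDADBABADADCABDADCABBADADCABDADCAB ⇒ BA·DAD·CAB·DAD·CAB·BA·CAB·DAD·CAB·BA·DAD·B·DAD·BA·CAB·DAD·CAB·B·DAD·BA·BA·CAB·DAD·CAB·BA·DAD·BA·DAD·CAB·DAD·CAB·B·DAD·BA·CAB·DAD·CAB·B·DAD·BA·BA·DAD·CAB·DAD·CAB·BA·CAB·DAD·CAB·BA·DAD·B·DAD·BA·CAB·DAD·CAB·B·DAD·BA·BA·CAB·DAD·CAB·BA·DAD·BA·DAD·CAB·DAD·CAB·B·DAD·BA·CAB·DAD·CAB·B·DAD·BA·BA·DAD·CAB·DAD·CAB·BA·CAB·DAD·CAB·BA·DAD·B·DAD·BA·CAB·DAD·CAB·B·DAD·BA·BA·CAB·DAD·CAB·BA·DAD·BA·DAD·CAB·DAD·CAB·B·DAD·BA·CAB·DAD·CAB·B·DAD·BA·BA·DAD·CAB·DAD·CAB·B·DAD·BA·CAB·DAD·CAB·B·DAD·BA
    A ↦ DAD
    B ↦ BA
    C ↦ B
    D ↦ CAB

A->DAD, B->BA, C->B, D->CAB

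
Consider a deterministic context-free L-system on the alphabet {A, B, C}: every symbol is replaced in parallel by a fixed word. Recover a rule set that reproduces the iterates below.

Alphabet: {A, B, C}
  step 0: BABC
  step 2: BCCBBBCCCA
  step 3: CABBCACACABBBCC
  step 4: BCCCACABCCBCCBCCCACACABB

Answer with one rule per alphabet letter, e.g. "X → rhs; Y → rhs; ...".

  step 3 ⇒ step 4: CABBCACACABBBCC ⇒ B·CC·CA·CA·B·CC·B·CC·B·CC·CA·CA·CA·B·B
    A ↦ CC
    B ↦ CA
    C ↦ B

A->CC, B->CA, C->B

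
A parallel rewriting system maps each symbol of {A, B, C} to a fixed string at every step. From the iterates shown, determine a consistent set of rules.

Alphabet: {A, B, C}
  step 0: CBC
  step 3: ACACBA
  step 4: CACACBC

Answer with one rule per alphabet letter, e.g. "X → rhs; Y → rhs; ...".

A->C, B->CB, C->A

  step 3 ⇒ step 4: ACACBA ⇒ C·A·C·A·CB·C
    A ↦ C
    B ↦ CB
    C ↦ A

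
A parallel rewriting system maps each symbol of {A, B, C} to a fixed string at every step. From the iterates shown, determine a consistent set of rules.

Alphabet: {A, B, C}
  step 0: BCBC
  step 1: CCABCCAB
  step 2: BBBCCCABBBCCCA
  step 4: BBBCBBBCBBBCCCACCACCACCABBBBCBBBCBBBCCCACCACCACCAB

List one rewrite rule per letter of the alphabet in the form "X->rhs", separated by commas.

  step 1 ⇒ step 2: CCABCCAB ⇒ B·B·BC·CCA·B·B·BC·CCA
    A ↦ BC
    B ↦ CCA
    C ↦ B

A->BC, B->CCA, C->B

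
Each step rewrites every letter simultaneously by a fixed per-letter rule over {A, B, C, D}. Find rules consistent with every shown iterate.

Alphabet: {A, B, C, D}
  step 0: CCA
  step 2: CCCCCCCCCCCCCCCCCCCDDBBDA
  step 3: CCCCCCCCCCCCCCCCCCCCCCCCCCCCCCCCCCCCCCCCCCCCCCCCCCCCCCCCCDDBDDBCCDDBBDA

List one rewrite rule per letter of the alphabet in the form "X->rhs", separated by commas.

A->BDA, B->C, C->CCC, D->DDB

  step 2 ⇒ step 3: CCCCCCCCCCCCCCCCCCCDDBBDA ⇒ CCC·CCC·CCC·CCC·CCC·CCC·CCC·CCC·CCC·CCC·CCC·CCC·CCC·CCC·CCC·CCC·CCC·CCC·CCC·DDB·DDB·C·C·DDB·BDA
    A ↦ BDA
    B ↦ C
    C ↦ CCC
    D ↦ DDB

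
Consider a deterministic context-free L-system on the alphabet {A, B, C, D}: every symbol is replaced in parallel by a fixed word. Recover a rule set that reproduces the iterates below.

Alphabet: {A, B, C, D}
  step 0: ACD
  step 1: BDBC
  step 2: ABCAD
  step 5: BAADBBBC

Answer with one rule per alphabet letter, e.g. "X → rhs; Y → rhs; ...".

  step 1 ⇒ step 2: BDBC ⇒ A·BC·A·D
    B ↦ A
    C ↦ D
    D ↦ BC
  step 0 ⇒ step 1: ACD ⇒ B·D·BC
    A ↦ B

A->B, B->A, C->D, D->BC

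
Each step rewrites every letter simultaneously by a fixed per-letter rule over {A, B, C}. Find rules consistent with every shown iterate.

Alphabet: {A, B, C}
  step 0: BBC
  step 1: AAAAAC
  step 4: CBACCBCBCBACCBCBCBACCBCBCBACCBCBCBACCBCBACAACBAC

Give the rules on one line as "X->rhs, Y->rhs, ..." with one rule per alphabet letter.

A->CB, B->AA, C->AC

  step 0 ⇒ step 1: BBC ⇒ AA·AA·AC
    B ↦ AA
    C ↦ AC
    A ↦ CB  (constrained at step 1)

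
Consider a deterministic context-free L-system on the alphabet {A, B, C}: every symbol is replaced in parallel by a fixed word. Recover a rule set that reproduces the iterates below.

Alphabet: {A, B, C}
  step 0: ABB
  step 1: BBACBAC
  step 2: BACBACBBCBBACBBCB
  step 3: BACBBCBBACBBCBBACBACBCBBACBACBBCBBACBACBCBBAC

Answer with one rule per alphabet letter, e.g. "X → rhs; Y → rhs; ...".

A->B, B->BAC, C->BCB

  step 2 ⇒ step 3: BACBACBBCBBACBBCB ⇒ BAC·B·BCB·BAC·B·BCB·BAC·BAC·BCB·BAC·BAC·B·BCB·BAC·BAC·BCB·BAC
    A ↦ B
    B ↦ BAC
    C ↦ BCB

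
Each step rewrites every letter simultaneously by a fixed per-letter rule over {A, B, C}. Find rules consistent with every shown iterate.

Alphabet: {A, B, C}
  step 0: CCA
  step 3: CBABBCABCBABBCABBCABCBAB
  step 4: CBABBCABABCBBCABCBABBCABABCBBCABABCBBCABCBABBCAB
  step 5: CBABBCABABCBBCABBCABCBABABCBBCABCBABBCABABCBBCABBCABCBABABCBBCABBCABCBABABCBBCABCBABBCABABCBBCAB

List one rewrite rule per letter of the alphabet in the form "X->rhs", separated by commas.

  step 4 ⇒ step 5: CBABBCABABCBBCABCBABBCABABCBBCABABCBBCABCBABBCAB ⇒ CB·AB·BC·AB·AB·CB·BC·AB·BC·AB·CB·AB·AB·CB·BC·AB·CB·AB·BC·AB·AB·CB·BC·AB·BC·AB·CB·AB·AB·CB·BC·AB·BC·AB·CB·AB·AB·CB·BC·AB·CB·AB·BC·AB·AB·CB·BC·AB
    A ↦ BC
    B ↦ AB
    C ↦ CB

A->BC, B->AB, C->CB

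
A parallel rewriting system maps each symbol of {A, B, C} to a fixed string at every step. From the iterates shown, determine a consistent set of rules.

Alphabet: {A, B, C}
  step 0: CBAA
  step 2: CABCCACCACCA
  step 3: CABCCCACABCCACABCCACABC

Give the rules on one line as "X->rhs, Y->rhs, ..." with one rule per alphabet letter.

  step 2 ⇒ step 3: CABCCACCACCA ⇒ CA·BC·C·CA·CA·BC·CA·CA·BC·CA·CA·BC
    A ↦ BC
    B ↦ C
    C ↦ CA

A->BC, B->C, C->CA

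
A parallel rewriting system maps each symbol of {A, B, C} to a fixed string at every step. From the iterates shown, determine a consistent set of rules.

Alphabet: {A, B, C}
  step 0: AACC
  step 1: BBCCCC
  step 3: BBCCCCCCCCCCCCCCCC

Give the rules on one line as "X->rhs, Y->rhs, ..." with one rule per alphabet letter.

A->B, B->A, C->CC

  step 0 ⇒ step 1: AACC ⇒ B·B·CC·CC
    A ↦ B
    C ↦ CC
    B ↦ A  (constrained at step 1)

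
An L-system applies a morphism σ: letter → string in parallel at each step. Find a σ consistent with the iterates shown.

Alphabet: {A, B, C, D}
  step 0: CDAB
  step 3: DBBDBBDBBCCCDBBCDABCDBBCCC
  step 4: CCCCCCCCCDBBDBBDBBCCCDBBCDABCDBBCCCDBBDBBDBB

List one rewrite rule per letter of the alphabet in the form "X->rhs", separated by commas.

A->DAB, B->C, C->DBB, D->C

  step 3 ⇒ step 4: DBBDBBDBBCCCDBBCDABCDBBCCC ⇒ C·C·C·C·C·C·C·C·C·DBB·DBB·DBB·C·C·C·DBB·C·DAB·C·DBB·C·C·C·DBB·DBB·DBB
    A ↦ DAB
    B ↦ C
    C ↦ DBB
    D ↦ C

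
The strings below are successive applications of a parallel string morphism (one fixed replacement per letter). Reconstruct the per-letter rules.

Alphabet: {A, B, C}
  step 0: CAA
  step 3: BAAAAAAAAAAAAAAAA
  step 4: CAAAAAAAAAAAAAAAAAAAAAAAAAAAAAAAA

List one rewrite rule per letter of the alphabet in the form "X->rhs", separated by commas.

  step 3 ⇒ step 4: BAAAAAAAAAAAAAAAA ⇒ C·AA·AA·AA·AA·AA·AA·AA·AA·AA·AA·AA·AA·AA·AA·AA·AA
    A ↦ AA
    B ↦ C
    C ↦ B  (constrained at step 0)

A->AA, B->C, C->B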